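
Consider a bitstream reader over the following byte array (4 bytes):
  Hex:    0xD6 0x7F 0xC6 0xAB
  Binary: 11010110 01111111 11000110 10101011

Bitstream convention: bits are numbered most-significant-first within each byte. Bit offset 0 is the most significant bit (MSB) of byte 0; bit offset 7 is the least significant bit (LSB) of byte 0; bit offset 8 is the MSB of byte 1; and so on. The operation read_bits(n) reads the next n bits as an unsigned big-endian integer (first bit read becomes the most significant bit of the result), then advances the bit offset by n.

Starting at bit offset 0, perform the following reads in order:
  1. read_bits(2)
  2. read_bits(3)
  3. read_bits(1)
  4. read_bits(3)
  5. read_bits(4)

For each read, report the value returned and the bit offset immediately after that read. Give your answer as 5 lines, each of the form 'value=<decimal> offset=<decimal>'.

Read 1: bits[0:2] width=2 -> value=3 (bin 11); offset now 2 = byte 0 bit 2; 30 bits remain
Read 2: bits[2:5] width=3 -> value=2 (bin 010); offset now 5 = byte 0 bit 5; 27 bits remain
Read 3: bits[5:6] width=1 -> value=1 (bin 1); offset now 6 = byte 0 bit 6; 26 bits remain
Read 4: bits[6:9] width=3 -> value=4 (bin 100); offset now 9 = byte 1 bit 1; 23 bits remain
Read 5: bits[9:13] width=4 -> value=15 (bin 1111); offset now 13 = byte 1 bit 5; 19 bits remain

Answer: value=3 offset=2
value=2 offset=5
value=1 offset=6
value=4 offset=9
value=15 offset=13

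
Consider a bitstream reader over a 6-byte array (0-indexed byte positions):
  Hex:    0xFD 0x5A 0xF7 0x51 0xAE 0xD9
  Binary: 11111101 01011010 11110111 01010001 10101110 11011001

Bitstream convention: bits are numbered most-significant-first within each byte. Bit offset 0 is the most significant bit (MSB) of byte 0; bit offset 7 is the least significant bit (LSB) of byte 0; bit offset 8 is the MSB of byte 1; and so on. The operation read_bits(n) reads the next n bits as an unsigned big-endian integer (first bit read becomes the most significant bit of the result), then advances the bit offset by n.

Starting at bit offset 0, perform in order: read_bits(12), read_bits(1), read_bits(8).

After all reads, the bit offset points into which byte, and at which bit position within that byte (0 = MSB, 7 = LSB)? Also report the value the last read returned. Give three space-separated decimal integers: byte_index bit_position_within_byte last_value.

Answer: 2 5 94

Derivation:
Read 1: bits[0:12] width=12 -> value=4053 (bin 111111010101); offset now 12 = byte 1 bit 4; 36 bits remain
Read 2: bits[12:13] width=1 -> value=1 (bin 1); offset now 13 = byte 1 bit 5; 35 bits remain
Read 3: bits[13:21] width=8 -> value=94 (bin 01011110); offset now 21 = byte 2 bit 5; 27 bits remain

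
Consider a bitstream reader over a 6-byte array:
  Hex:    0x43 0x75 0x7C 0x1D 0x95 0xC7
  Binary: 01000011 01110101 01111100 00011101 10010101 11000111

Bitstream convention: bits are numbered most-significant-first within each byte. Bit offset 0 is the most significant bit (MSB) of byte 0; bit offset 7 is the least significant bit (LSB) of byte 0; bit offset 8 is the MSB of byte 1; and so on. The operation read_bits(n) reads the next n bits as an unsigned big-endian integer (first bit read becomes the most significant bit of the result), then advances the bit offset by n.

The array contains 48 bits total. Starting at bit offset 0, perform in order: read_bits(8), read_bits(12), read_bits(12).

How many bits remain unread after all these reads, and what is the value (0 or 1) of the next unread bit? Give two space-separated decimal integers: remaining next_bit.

Read 1: bits[0:8] width=8 -> value=67 (bin 01000011); offset now 8 = byte 1 bit 0; 40 bits remain
Read 2: bits[8:20] width=12 -> value=1879 (bin 011101010111); offset now 20 = byte 2 bit 4; 28 bits remain
Read 3: bits[20:32] width=12 -> value=3101 (bin 110000011101); offset now 32 = byte 4 bit 0; 16 bits remain

Answer: 16 1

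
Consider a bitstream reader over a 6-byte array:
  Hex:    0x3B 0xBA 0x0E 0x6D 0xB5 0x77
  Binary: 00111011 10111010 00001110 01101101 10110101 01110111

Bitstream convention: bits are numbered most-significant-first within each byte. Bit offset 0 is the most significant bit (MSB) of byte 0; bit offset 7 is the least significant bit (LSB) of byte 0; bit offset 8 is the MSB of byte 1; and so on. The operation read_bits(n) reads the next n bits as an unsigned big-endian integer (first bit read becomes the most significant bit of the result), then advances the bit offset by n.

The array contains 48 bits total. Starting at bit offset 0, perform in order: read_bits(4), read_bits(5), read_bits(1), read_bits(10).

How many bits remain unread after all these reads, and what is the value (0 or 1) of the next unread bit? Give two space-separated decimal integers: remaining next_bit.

Read 1: bits[0:4] width=4 -> value=3 (bin 0011); offset now 4 = byte 0 bit 4; 44 bits remain
Read 2: bits[4:9] width=5 -> value=23 (bin 10111); offset now 9 = byte 1 bit 1; 39 bits remain
Read 3: bits[9:10] width=1 -> value=0 (bin 0); offset now 10 = byte 1 bit 2; 38 bits remain
Read 4: bits[10:20] width=10 -> value=928 (bin 1110100000); offset now 20 = byte 2 bit 4; 28 bits remain

Answer: 28 1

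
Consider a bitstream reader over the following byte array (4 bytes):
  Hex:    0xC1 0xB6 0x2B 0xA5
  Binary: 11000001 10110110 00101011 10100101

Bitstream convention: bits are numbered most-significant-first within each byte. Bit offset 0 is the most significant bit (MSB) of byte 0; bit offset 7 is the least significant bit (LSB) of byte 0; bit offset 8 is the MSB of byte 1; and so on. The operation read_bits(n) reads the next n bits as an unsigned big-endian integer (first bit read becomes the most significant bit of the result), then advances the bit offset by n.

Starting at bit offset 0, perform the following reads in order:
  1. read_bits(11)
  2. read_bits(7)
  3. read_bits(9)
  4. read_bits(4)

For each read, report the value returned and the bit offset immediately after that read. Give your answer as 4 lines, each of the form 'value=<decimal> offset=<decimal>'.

Read 1: bits[0:11] width=11 -> value=1549 (bin 11000001101); offset now 11 = byte 1 bit 3; 21 bits remain
Read 2: bits[11:18] width=7 -> value=88 (bin 1011000); offset now 18 = byte 2 bit 2; 14 bits remain
Read 3: bits[18:27] width=9 -> value=349 (bin 101011101); offset now 27 = byte 3 bit 3; 5 bits remain
Read 4: bits[27:31] width=4 -> value=2 (bin 0010); offset now 31 = byte 3 bit 7; 1 bits remain

Answer: value=1549 offset=11
value=88 offset=18
value=349 offset=27
value=2 offset=31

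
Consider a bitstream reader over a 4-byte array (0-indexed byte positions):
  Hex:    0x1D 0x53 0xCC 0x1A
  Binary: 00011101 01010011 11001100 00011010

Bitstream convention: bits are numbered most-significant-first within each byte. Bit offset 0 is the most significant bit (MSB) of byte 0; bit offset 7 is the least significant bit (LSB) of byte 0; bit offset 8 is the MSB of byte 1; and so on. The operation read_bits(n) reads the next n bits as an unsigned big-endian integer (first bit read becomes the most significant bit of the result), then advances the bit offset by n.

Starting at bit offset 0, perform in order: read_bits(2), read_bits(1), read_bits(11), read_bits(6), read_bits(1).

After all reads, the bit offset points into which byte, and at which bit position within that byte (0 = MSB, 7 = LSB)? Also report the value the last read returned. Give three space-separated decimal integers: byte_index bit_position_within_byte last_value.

Read 1: bits[0:2] width=2 -> value=0 (bin 00); offset now 2 = byte 0 bit 2; 30 bits remain
Read 2: bits[2:3] width=1 -> value=0 (bin 0); offset now 3 = byte 0 bit 3; 29 bits remain
Read 3: bits[3:14] width=11 -> value=1876 (bin 11101010100); offset now 14 = byte 1 bit 6; 18 bits remain
Read 4: bits[14:20] width=6 -> value=60 (bin 111100); offset now 20 = byte 2 bit 4; 12 bits remain
Read 5: bits[20:21] width=1 -> value=1 (bin 1); offset now 21 = byte 2 bit 5; 11 bits remain

Answer: 2 5 1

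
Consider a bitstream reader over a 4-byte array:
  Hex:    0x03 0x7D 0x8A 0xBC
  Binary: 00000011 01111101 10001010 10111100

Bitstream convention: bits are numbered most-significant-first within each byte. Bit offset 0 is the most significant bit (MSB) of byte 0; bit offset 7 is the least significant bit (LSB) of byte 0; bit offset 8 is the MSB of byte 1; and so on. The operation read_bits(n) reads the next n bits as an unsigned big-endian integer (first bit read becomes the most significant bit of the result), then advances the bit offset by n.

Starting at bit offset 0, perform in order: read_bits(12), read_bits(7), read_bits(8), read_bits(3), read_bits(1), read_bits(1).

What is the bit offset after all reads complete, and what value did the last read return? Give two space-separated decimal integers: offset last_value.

Read 1: bits[0:12] width=12 -> value=55 (bin 000000110111); offset now 12 = byte 1 bit 4; 20 bits remain
Read 2: bits[12:19] width=7 -> value=108 (bin 1101100); offset now 19 = byte 2 bit 3; 13 bits remain
Read 3: bits[19:27] width=8 -> value=85 (bin 01010101); offset now 27 = byte 3 bit 3; 5 bits remain
Read 4: bits[27:30] width=3 -> value=7 (bin 111); offset now 30 = byte 3 bit 6; 2 bits remain
Read 5: bits[30:31] width=1 -> value=0 (bin 0); offset now 31 = byte 3 bit 7; 1 bits remain
Read 6: bits[31:32] width=1 -> value=0 (bin 0); offset now 32 = byte 4 bit 0; 0 bits remain

Answer: 32 0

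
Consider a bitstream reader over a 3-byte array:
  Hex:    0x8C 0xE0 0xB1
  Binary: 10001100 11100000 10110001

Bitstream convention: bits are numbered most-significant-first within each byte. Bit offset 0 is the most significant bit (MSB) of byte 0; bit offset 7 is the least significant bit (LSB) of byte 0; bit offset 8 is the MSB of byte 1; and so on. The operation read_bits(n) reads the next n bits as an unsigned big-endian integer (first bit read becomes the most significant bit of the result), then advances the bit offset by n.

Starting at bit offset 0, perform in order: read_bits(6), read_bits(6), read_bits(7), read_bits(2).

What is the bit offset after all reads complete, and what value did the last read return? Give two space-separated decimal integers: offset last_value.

Answer: 21 2

Derivation:
Read 1: bits[0:6] width=6 -> value=35 (bin 100011); offset now 6 = byte 0 bit 6; 18 bits remain
Read 2: bits[6:12] width=6 -> value=14 (bin 001110); offset now 12 = byte 1 bit 4; 12 bits remain
Read 3: bits[12:19] width=7 -> value=5 (bin 0000101); offset now 19 = byte 2 bit 3; 5 bits remain
Read 4: bits[19:21] width=2 -> value=2 (bin 10); offset now 21 = byte 2 bit 5; 3 bits remain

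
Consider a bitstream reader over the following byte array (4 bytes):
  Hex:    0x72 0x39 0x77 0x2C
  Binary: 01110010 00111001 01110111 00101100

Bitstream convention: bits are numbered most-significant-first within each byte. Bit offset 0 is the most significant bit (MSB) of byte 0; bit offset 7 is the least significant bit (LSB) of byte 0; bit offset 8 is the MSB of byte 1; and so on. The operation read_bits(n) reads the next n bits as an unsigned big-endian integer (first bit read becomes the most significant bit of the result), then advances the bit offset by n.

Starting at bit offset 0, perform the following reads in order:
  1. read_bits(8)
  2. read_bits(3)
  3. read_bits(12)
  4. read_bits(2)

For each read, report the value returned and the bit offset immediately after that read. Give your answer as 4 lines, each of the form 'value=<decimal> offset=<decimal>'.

Read 1: bits[0:8] width=8 -> value=114 (bin 01110010); offset now 8 = byte 1 bit 0; 24 bits remain
Read 2: bits[8:11] width=3 -> value=1 (bin 001); offset now 11 = byte 1 bit 3; 21 bits remain
Read 3: bits[11:23] width=12 -> value=3259 (bin 110010111011); offset now 23 = byte 2 bit 7; 9 bits remain
Read 4: bits[23:25] width=2 -> value=2 (bin 10); offset now 25 = byte 3 bit 1; 7 bits remain

Answer: value=114 offset=8
value=1 offset=11
value=3259 offset=23
value=2 offset=25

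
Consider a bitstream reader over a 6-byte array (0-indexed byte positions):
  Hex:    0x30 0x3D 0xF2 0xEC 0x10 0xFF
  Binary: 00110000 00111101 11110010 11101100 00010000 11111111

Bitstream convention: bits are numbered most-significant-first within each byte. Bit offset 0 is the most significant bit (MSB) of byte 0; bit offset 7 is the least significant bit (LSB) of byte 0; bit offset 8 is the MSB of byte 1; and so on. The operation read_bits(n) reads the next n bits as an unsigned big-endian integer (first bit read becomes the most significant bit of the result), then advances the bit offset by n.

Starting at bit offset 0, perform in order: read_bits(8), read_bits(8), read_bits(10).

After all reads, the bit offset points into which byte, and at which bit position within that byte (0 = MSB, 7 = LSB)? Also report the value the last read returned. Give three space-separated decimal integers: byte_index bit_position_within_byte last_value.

Read 1: bits[0:8] width=8 -> value=48 (bin 00110000); offset now 8 = byte 1 bit 0; 40 bits remain
Read 2: bits[8:16] width=8 -> value=61 (bin 00111101); offset now 16 = byte 2 bit 0; 32 bits remain
Read 3: bits[16:26] width=10 -> value=971 (bin 1111001011); offset now 26 = byte 3 bit 2; 22 bits remain

Answer: 3 2 971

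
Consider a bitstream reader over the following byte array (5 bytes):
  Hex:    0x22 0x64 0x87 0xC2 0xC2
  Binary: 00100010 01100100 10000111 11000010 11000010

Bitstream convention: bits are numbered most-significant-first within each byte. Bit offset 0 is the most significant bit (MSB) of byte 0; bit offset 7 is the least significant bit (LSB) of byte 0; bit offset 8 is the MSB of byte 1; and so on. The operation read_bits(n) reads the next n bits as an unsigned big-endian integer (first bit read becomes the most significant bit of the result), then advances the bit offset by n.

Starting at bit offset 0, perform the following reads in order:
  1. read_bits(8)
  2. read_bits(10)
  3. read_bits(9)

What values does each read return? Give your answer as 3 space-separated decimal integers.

Read 1: bits[0:8] width=8 -> value=34 (bin 00100010); offset now 8 = byte 1 bit 0; 32 bits remain
Read 2: bits[8:18] width=10 -> value=402 (bin 0110010010); offset now 18 = byte 2 bit 2; 22 bits remain
Read 3: bits[18:27] width=9 -> value=62 (bin 000111110); offset now 27 = byte 3 bit 3; 13 bits remain

Answer: 34 402 62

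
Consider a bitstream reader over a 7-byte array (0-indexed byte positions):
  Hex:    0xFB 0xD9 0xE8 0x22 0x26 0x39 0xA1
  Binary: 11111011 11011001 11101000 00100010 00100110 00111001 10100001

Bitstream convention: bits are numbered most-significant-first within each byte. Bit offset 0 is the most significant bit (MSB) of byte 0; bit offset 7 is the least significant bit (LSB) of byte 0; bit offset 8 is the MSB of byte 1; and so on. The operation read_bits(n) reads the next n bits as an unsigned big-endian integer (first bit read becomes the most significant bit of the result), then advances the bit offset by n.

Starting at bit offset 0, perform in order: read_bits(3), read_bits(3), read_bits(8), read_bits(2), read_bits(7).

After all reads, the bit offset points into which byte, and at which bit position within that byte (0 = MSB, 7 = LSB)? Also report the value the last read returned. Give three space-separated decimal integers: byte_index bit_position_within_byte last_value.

Answer: 2 7 116

Derivation:
Read 1: bits[0:3] width=3 -> value=7 (bin 111); offset now 3 = byte 0 bit 3; 53 bits remain
Read 2: bits[3:6] width=3 -> value=6 (bin 110); offset now 6 = byte 0 bit 6; 50 bits remain
Read 3: bits[6:14] width=8 -> value=246 (bin 11110110); offset now 14 = byte 1 bit 6; 42 bits remain
Read 4: bits[14:16] width=2 -> value=1 (bin 01); offset now 16 = byte 2 bit 0; 40 bits remain
Read 5: bits[16:23] width=7 -> value=116 (bin 1110100); offset now 23 = byte 2 bit 7; 33 bits remain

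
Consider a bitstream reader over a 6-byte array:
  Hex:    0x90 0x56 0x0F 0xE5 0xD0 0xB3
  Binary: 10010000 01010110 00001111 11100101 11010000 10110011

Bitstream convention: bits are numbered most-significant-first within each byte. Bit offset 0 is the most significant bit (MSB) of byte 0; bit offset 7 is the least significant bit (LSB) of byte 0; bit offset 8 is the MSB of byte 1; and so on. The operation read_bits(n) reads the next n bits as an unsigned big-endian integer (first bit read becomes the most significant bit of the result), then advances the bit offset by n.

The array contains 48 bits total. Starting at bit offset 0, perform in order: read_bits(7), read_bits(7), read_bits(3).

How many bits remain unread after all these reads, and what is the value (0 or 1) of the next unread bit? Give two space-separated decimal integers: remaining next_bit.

Read 1: bits[0:7] width=7 -> value=72 (bin 1001000); offset now 7 = byte 0 bit 7; 41 bits remain
Read 2: bits[7:14] width=7 -> value=21 (bin 0010101); offset now 14 = byte 1 bit 6; 34 bits remain
Read 3: bits[14:17] width=3 -> value=4 (bin 100); offset now 17 = byte 2 bit 1; 31 bits remain

Answer: 31 0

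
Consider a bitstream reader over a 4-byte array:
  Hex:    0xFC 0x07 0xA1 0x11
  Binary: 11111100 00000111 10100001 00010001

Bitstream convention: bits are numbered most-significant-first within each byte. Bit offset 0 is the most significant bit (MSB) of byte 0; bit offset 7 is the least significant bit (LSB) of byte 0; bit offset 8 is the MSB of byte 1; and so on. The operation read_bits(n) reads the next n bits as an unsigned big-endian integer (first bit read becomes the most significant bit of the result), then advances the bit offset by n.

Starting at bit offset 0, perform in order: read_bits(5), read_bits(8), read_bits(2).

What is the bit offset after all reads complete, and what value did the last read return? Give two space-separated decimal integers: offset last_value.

Answer: 15 3

Derivation:
Read 1: bits[0:5] width=5 -> value=31 (bin 11111); offset now 5 = byte 0 bit 5; 27 bits remain
Read 2: bits[5:13] width=8 -> value=128 (bin 10000000); offset now 13 = byte 1 bit 5; 19 bits remain
Read 3: bits[13:15] width=2 -> value=3 (bin 11); offset now 15 = byte 1 bit 7; 17 bits remain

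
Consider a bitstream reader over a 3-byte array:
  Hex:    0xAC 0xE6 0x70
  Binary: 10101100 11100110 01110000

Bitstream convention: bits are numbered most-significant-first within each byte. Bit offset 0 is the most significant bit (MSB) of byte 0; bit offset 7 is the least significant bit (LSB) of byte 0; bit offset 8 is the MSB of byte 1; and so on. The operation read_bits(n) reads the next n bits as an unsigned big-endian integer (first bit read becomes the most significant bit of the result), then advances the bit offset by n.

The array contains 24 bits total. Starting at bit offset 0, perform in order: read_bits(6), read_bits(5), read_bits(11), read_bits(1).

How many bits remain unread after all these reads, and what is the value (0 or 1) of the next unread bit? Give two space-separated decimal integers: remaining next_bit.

Read 1: bits[0:6] width=6 -> value=43 (bin 101011); offset now 6 = byte 0 bit 6; 18 bits remain
Read 2: bits[6:11] width=5 -> value=7 (bin 00111); offset now 11 = byte 1 bit 3; 13 bits remain
Read 3: bits[11:22] width=11 -> value=412 (bin 00110011100); offset now 22 = byte 2 bit 6; 2 bits remain
Read 4: bits[22:23] width=1 -> value=0 (bin 0); offset now 23 = byte 2 bit 7; 1 bits remain

Answer: 1 0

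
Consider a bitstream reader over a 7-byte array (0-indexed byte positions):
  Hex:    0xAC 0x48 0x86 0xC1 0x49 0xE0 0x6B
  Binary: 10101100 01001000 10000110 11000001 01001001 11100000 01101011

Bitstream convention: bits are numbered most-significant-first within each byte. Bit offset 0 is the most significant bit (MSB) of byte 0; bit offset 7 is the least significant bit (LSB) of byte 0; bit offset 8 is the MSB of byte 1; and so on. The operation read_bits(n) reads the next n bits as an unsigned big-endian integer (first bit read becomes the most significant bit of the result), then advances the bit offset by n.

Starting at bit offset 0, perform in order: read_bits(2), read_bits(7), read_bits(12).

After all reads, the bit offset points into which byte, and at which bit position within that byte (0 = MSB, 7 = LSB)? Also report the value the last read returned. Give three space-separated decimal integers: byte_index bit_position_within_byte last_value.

Answer: 2 5 2320

Derivation:
Read 1: bits[0:2] width=2 -> value=2 (bin 10); offset now 2 = byte 0 bit 2; 54 bits remain
Read 2: bits[2:9] width=7 -> value=88 (bin 1011000); offset now 9 = byte 1 bit 1; 47 bits remain
Read 3: bits[9:21] width=12 -> value=2320 (bin 100100010000); offset now 21 = byte 2 bit 5; 35 bits remain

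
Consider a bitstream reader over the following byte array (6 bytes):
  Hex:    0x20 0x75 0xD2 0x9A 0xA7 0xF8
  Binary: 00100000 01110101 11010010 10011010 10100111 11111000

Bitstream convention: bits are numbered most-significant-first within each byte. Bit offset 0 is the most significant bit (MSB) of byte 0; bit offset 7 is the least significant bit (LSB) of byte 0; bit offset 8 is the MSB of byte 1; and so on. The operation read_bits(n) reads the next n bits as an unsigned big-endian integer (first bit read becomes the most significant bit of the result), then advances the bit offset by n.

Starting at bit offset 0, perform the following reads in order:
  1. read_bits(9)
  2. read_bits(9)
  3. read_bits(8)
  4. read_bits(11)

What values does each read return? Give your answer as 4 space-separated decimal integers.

Answer: 64 471 74 852

Derivation:
Read 1: bits[0:9] width=9 -> value=64 (bin 001000000); offset now 9 = byte 1 bit 1; 39 bits remain
Read 2: bits[9:18] width=9 -> value=471 (bin 111010111); offset now 18 = byte 2 bit 2; 30 bits remain
Read 3: bits[18:26] width=8 -> value=74 (bin 01001010); offset now 26 = byte 3 bit 2; 22 bits remain
Read 4: bits[26:37] width=11 -> value=852 (bin 01101010100); offset now 37 = byte 4 bit 5; 11 bits remain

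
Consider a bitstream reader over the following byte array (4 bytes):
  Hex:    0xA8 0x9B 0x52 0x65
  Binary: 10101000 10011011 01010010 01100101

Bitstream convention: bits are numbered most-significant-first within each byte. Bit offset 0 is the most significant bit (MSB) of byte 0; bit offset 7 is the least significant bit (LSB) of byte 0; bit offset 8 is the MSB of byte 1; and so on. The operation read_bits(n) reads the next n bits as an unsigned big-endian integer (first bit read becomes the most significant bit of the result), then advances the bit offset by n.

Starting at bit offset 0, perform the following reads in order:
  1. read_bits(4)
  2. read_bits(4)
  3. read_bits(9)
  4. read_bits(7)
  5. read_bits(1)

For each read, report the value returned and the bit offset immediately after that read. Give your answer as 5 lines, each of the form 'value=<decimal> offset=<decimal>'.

Read 1: bits[0:4] width=4 -> value=10 (bin 1010); offset now 4 = byte 0 bit 4; 28 bits remain
Read 2: bits[4:8] width=4 -> value=8 (bin 1000); offset now 8 = byte 1 bit 0; 24 bits remain
Read 3: bits[8:17] width=9 -> value=310 (bin 100110110); offset now 17 = byte 2 bit 1; 15 bits remain
Read 4: bits[17:24] width=7 -> value=82 (bin 1010010); offset now 24 = byte 3 bit 0; 8 bits remain
Read 5: bits[24:25] width=1 -> value=0 (bin 0); offset now 25 = byte 3 bit 1; 7 bits remain

Answer: value=10 offset=4
value=8 offset=8
value=310 offset=17
value=82 offset=24
value=0 offset=25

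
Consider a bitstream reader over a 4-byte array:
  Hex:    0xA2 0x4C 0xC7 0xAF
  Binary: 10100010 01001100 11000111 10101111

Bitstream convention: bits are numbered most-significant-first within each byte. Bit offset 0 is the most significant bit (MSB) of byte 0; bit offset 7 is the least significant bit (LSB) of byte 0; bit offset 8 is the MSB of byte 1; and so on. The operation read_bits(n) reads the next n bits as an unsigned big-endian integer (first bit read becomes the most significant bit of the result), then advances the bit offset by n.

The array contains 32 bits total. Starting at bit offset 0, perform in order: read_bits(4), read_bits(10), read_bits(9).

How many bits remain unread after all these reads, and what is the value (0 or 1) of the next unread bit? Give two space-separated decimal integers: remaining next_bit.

Answer: 9 1

Derivation:
Read 1: bits[0:4] width=4 -> value=10 (bin 1010); offset now 4 = byte 0 bit 4; 28 bits remain
Read 2: bits[4:14] width=10 -> value=147 (bin 0010010011); offset now 14 = byte 1 bit 6; 18 bits remain
Read 3: bits[14:23] width=9 -> value=99 (bin 001100011); offset now 23 = byte 2 bit 7; 9 bits remain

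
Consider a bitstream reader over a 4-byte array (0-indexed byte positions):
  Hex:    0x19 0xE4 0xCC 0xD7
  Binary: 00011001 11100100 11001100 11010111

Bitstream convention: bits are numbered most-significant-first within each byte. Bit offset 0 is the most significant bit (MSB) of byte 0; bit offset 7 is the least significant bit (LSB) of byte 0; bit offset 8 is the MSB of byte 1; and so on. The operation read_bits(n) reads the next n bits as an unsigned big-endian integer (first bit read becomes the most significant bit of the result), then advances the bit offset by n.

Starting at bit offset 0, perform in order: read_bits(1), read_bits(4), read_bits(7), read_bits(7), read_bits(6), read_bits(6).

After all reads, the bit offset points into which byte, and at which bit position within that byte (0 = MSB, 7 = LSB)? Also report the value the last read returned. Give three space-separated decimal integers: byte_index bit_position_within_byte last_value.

Answer: 3 7 43

Derivation:
Read 1: bits[0:1] width=1 -> value=0 (bin 0); offset now 1 = byte 0 bit 1; 31 bits remain
Read 2: bits[1:5] width=4 -> value=3 (bin 0011); offset now 5 = byte 0 bit 5; 27 bits remain
Read 3: bits[5:12] width=7 -> value=30 (bin 0011110); offset now 12 = byte 1 bit 4; 20 bits remain
Read 4: bits[12:19] width=7 -> value=38 (bin 0100110); offset now 19 = byte 2 bit 3; 13 bits remain
Read 5: bits[19:25] width=6 -> value=25 (bin 011001); offset now 25 = byte 3 bit 1; 7 bits remain
Read 6: bits[25:31] width=6 -> value=43 (bin 101011); offset now 31 = byte 3 bit 7; 1 bits remain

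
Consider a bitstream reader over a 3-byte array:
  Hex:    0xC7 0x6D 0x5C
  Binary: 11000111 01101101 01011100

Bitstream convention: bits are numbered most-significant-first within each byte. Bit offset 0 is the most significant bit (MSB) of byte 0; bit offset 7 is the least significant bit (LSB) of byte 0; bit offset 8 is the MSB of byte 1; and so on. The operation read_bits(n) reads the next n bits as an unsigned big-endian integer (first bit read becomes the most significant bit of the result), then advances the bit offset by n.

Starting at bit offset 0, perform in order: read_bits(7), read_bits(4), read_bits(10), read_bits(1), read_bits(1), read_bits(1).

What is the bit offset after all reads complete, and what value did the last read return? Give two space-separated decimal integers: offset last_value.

Read 1: bits[0:7] width=7 -> value=99 (bin 1100011); offset now 7 = byte 0 bit 7; 17 bits remain
Read 2: bits[7:11] width=4 -> value=11 (bin 1011); offset now 11 = byte 1 bit 3; 13 bits remain
Read 3: bits[11:21] width=10 -> value=427 (bin 0110101011); offset now 21 = byte 2 bit 5; 3 bits remain
Read 4: bits[21:22] width=1 -> value=1 (bin 1); offset now 22 = byte 2 bit 6; 2 bits remain
Read 5: bits[22:23] width=1 -> value=0 (bin 0); offset now 23 = byte 2 bit 7; 1 bits remain
Read 6: bits[23:24] width=1 -> value=0 (bin 0); offset now 24 = byte 3 bit 0; 0 bits remain

Answer: 24 0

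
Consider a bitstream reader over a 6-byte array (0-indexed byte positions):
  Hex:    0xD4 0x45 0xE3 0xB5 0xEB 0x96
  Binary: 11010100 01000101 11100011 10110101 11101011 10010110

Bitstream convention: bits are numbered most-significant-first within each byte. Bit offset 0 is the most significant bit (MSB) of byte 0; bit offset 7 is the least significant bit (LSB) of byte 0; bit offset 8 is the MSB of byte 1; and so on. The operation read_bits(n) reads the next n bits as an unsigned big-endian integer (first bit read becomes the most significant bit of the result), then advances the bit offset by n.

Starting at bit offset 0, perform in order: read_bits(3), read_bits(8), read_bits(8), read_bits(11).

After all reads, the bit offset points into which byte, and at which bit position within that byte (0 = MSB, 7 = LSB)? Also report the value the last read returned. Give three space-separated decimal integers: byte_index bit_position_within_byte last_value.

Read 1: bits[0:3] width=3 -> value=6 (bin 110); offset now 3 = byte 0 bit 3; 45 bits remain
Read 2: bits[3:11] width=8 -> value=162 (bin 10100010); offset now 11 = byte 1 bit 3; 37 bits remain
Read 3: bits[11:19] width=8 -> value=47 (bin 00101111); offset now 19 = byte 2 bit 3; 29 bits remain
Read 4: bits[19:30] width=11 -> value=237 (bin 00011101101); offset now 30 = byte 3 bit 6; 18 bits remain

Answer: 3 6 237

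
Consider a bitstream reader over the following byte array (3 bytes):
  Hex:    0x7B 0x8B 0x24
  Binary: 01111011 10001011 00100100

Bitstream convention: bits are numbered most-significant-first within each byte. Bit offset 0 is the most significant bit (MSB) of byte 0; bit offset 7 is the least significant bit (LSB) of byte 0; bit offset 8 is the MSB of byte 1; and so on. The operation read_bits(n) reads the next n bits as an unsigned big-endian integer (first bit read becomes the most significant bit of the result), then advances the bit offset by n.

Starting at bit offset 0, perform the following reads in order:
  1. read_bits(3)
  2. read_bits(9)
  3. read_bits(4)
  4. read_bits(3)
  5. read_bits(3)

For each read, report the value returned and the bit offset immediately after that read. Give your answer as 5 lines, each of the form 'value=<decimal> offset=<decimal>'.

Answer: value=3 offset=3
value=440 offset=12
value=11 offset=16
value=1 offset=19
value=1 offset=22

Derivation:
Read 1: bits[0:3] width=3 -> value=3 (bin 011); offset now 3 = byte 0 bit 3; 21 bits remain
Read 2: bits[3:12] width=9 -> value=440 (bin 110111000); offset now 12 = byte 1 bit 4; 12 bits remain
Read 3: bits[12:16] width=4 -> value=11 (bin 1011); offset now 16 = byte 2 bit 0; 8 bits remain
Read 4: bits[16:19] width=3 -> value=1 (bin 001); offset now 19 = byte 2 bit 3; 5 bits remain
Read 5: bits[19:22] width=3 -> value=1 (bin 001); offset now 22 = byte 2 bit 6; 2 bits remain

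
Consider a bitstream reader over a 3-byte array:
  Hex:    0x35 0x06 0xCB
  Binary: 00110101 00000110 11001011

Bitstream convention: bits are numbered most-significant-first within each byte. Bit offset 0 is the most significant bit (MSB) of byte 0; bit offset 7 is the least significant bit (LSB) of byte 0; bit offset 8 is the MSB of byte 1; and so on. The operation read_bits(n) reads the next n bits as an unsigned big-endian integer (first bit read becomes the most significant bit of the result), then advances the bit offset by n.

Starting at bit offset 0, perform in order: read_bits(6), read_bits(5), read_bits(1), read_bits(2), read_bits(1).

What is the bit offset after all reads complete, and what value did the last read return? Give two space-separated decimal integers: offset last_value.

Read 1: bits[0:6] width=6 -> value=13 (bin 001101); offset now 6 = byte 0 bit 6; 18 bits remain
Read 2: bits[6:11] width=5 -> value=8 (bin 01000); offset now 11 = byte 1 bit 3; 13 bits remain
Read 3: bits[11:12] width=1 -> value=0 (bin 0); offset now 12 = byte 1 bit 4; 12 bits remain
Read 4: bits[12:14] width=2 -> value=1 (bin 01); offset now 14 = byte 1 bit 6; 10 bits remain
Read 5: bits[14:15] width=1 -> value=1 (bin 1); offset now 15 = byte 1 bit 7; 9 bits remain

Answer: 15 1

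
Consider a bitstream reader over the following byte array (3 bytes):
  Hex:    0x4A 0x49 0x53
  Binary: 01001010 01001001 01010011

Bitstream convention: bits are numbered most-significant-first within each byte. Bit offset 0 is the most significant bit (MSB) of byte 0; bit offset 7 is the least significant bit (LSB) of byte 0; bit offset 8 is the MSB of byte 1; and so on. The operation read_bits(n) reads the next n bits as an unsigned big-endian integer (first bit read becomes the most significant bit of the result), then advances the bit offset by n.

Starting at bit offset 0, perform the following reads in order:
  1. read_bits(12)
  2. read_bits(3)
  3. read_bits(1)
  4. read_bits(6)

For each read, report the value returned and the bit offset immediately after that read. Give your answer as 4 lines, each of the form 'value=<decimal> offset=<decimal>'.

Read 1: bits[0:12] width=12 -> value=1188 (bin 010010100100); offset now 12 = byte 1 bit 4; 12 bits remain
Read 2: bits[12:15] width=3 -> value=4 (bin 100); offset now 15 = byte 1 bit 7; 9 bits remain
Read 3: bits[15:16] width=1 -> value=1 (bin 1); offset now 16 = byte 2 bit 0; 8 bits remain
Read 4: bits[16:22] width=6 -> value=20 (bin 010100); offset now 22 = byte 2 bit 6; 2 bits remain

Answer: value=1188 offset=12
value=4 offset=15
value=1 offset=16
value=20 offset=22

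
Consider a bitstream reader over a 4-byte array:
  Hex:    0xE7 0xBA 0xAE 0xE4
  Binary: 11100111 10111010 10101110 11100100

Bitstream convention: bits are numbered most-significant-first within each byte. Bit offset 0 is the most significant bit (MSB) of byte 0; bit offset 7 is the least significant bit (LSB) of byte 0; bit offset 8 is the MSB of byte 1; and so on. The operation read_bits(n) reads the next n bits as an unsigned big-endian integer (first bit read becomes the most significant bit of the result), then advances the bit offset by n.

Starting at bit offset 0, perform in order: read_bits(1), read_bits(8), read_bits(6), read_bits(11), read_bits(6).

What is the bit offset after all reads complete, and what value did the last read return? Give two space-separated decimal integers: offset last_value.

Read 1: bits[0:1] width=1 -> value=1 (bin 1); offset now 1 = byte 0 bit 1; 31 bits remain
Read 2: bits[1:9] width=8 -> value=207 (bin 11001111); offset now 9 = byte 1 bit 1; 23 bits remain
Read 3: bits[9:15] width=6 -> value=29 (bin 011101); offset now 15 = byte 1 bit 7; 17 bits remain
Read 4: bits[15:26] width=11 -> value=699 (bin 01010111011); offset now 26 = byte 3 bit 2; 6 bits remain
Read 5: bits[26:32] width=6 -> value=36 (bin 100100); offset now 32 = byte 4 bit 0; 0 bits remain

Answer: 32 36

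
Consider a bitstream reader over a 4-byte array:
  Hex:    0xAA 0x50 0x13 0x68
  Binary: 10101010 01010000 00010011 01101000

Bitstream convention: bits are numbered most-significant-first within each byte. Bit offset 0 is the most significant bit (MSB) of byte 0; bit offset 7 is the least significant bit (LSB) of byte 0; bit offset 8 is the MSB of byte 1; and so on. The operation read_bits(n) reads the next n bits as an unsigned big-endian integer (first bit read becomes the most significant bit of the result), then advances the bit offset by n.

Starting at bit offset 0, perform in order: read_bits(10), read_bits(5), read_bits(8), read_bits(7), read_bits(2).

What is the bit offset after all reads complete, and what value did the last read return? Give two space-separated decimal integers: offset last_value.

Read 1: bits[0:10] width=10 -> value=681 (bin 1010101001); offset now 10 = byte 1 bit 2; 22 bits remain
Read 2: bits[10:15] width=5 -> value=8 (bin 01000); offset now 15 = byte 1 bit 7; 17 bits remain
Read 3: bits[15:23] width=8 -> value=9 (bin 00001001); offset now 23 = byte 2 bit 7; 9 bits remain
Read 4: bits[23:30] width=7 -> value=90 (bin 1011010); offset now 30 = byte 3 bit 6; 2 bits remain
Read 5: bits[30:32] width=2 -> value=0 (bin 00); offset now 32 = byte 4 bit 0; 0 bits remain

Answer: 32 0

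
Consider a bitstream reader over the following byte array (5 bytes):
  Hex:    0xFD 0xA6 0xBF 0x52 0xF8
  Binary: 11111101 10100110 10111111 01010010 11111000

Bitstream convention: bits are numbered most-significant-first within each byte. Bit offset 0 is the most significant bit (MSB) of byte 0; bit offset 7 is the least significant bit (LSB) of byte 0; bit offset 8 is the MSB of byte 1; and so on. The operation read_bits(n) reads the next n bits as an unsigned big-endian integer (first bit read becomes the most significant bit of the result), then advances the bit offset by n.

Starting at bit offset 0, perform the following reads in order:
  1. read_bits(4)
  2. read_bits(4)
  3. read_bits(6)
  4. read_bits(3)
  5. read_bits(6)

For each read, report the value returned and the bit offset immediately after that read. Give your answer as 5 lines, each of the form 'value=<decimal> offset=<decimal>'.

Read 1: bits[0:4] width=4 -> value=15 (bin 1111); offset now 4 = byte 0 bit 4; 36 bits remain
Read 2: bits[4:8] width=4 -> value=13 (bin 1101); offset now 8 = byte 1 bit 0; 32 bits remain
Read 3: bits[8:14] width=6 -> value=41 (bin 101001); offset now 14 = byte 1 bit 6; 26 bits remain
Read 4: bits[14:17] width=3 -> value=5 (bin 101); offset now 17 = byte 2 bit 1; 23 bits remain
Read 5: bits[17:23] width=6 -> value=31 (bin 011111); offset now 23 = byte 2 bit 7; 17 bits remain

Answer: value=15 offset=4
value=13 offset=8
value=41 offset=14
value=5 offset=17
value=31 offset=23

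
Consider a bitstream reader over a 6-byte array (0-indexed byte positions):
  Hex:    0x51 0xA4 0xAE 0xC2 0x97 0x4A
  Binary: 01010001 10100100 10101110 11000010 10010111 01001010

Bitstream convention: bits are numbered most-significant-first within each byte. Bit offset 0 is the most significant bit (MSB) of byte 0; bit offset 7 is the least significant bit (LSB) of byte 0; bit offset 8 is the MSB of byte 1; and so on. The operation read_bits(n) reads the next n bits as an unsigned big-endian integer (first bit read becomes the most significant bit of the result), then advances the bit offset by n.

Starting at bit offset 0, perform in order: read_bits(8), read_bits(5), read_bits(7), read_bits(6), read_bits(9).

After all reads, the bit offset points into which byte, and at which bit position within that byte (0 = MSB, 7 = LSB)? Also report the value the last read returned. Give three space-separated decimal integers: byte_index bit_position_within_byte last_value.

Read 1: bits[0:8] width=8 -> value=81 (bin 01010001); offset now 8 = byte 1 bit 0; 40 bits remain
Read 2: bits[8:13] width=5 -> value=20 (bin 10100); offset now 13 = byte 1 bit 5; 35 bits remain
Read 3: bits[13:20] width=7 -> value=74 (bin 1001010); offset now 20 = byte 2 bit 4; 28 bits remain
Read 4: bits[20:26] width=6 -> value=59 (bin 111011); offset now 26 = byte 3 bit 2; 22 bits remain
Read 5: bits[26:35] width=9 -> value=20 (bin 000010100); offset now 35 = byte 4 bit 3; 13 bits remain

Answer: 4 3 20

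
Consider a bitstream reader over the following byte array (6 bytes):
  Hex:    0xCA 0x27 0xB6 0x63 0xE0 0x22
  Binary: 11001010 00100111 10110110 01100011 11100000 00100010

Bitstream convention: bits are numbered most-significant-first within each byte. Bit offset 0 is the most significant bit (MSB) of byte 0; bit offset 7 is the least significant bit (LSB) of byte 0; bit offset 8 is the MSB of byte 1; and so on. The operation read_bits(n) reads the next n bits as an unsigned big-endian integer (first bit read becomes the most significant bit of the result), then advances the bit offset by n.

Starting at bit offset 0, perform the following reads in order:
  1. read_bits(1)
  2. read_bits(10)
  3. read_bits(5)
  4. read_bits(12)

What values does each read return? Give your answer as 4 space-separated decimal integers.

Read 1: bits[0:1] width=1 -> value=1 (bin 1); offset now 1 = byte 0 bit 1; 47 bits remain
Read 2: bits[1:11] width=10 -> value=593 (bin 1001010001); offset now 11 = byte 1 bit 3; 37 bits remain
Read 3: bits[11:16] width=5 -> value=7 (bin 00111); offset now 16 = byte 2 bit 0; 32 bits remain
Read 4: bits[16:28] width=12 -> value=2918 (bin 101101100110); offset now 28 = byte 3 bit 4; 20 bits remain

Answer: 1 593 7 2918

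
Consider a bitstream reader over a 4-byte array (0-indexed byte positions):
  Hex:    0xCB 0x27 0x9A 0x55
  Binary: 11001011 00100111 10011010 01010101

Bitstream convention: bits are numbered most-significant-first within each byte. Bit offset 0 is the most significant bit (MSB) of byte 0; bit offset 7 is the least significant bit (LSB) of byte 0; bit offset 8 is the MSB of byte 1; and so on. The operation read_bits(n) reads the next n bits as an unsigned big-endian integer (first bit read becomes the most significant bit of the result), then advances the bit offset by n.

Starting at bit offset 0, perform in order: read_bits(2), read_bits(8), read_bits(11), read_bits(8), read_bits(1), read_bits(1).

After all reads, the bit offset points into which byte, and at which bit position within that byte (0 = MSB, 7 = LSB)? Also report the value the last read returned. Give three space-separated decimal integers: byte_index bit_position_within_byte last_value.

Answer: 3 7 0

Derivation:
Read 1: bits[0:2] width=2 -> value=3 (bin 11); offset now 2 = byte 0 bit 2; 30 bits remain
Read 2: bits[2:10] width=8 -> value=44 (bin 00101100); offset now 10 = byte 1 bit 2; 22 bits remain
Read 3: bits[10:21] width=11 -> value=1267 (bin 10011110011); offset now 21 = byte 2 bit 5; 11 bits remain
Read 4: bits[21:29] width=8 -> value=74 (bin 01001010); offset now 29 = byte 3 bit 5; 3 bits remain
Read 5: bits[29:30] width=1 -> value=1 (bin 1); offset now 30 = byte 3 bit 6; 2 bits remain
Read 6: bits[30:31] width=1 -> value=0 (bin 0); offset now 31 = byte 3 bit 7; 1 bits remain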